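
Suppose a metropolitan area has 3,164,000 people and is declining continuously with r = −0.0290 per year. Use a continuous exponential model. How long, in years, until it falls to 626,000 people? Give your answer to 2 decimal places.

t ≈ 55.87 years

626000 = 3164000 · e^(-0.029·t)
t = ln(626000/3164000) / -0.029 = ln(0.19785) / -0.029 = -1.62024 / -0.029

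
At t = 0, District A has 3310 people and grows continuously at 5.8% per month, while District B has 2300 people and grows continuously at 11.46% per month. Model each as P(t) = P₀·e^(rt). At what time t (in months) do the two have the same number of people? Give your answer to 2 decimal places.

3310·e^(0.058t) = 2300·e^(0.1146t)
3310/2300 = e^((0.1146 − 0.058)t) → ln(1.43913) = 0.0566·t
t = 0.36404 / 0.0566

t ≈ 6.43 months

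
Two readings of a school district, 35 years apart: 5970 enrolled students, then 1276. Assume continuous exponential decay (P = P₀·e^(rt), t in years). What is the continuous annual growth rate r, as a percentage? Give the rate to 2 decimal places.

1276 = 5970 · e^(r·35)
e^(35r) = 1276/5970 = 0.21374
r = ln(0.21374) / 35 = -1.54302 / 35

r ≈ -4.41% per year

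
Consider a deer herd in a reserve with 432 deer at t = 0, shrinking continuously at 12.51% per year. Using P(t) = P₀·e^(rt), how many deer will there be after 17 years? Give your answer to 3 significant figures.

≈ 51.5 deer

P(17) = 432 · e^(-0.1251·17) = 432 · e^(-2.1267)
= 432 · 0.11923 ≈ 51.51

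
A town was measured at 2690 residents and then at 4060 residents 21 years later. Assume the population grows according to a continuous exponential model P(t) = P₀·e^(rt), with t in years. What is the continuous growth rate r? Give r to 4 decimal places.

4060 = 2690 · e^(r·21)
e^(21r) = 4060/2690 = 1.50929
r = ln(1.50929) / 21 = 0.41164 / 21

r ≈ 0.0196 per year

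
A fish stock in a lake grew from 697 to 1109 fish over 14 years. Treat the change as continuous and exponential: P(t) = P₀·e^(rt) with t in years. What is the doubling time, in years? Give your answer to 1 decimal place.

r = ln(1109/697) / 14 = ln(1.5911) / 14 ≈ 0.033173 per year
doubling time = ln 2 / |r| = 0.69315 / 0.033173

doubling time ≈ 20.9 years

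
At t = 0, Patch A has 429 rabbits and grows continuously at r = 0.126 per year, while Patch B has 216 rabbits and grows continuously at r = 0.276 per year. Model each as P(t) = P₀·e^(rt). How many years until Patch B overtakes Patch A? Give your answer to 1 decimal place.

t ≈ 4.6 years

429·e^(0.126t) = 216·e^(0.276t)
429/216 = e^((0.276 − 0.126)t) → ln(1.98611) = 0.15·t
t = 0.68618 / 0.15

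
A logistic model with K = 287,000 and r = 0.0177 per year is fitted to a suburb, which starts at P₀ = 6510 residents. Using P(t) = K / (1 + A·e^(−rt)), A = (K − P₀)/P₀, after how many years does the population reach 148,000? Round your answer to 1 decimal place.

A = (287000 − 6510)/6510 = 43.08602
148000 = 287000/(1 + 43.08602·e^(−0.0177t)) → 1 + 43.08602·e^(−0.0177t) = 1.93919
e^(−0.0177t) = 0.021798 → t = ln(45.87576)/0.0177 = 3.82594/0.0177

t ≈ 216.2 years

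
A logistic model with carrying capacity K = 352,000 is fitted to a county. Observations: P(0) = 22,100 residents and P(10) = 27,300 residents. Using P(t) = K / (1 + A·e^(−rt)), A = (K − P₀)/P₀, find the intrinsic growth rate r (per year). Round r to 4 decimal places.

r ≈ 0.0227 per year

A = (352000 − 22100)/22100 = 14.9276
27300 = 352000/(1 + 14.9276·e^(−r·10)) → e^(−10r) = (12.89377 − 1)/14.9276 = 0.796764
r = −ln(0.796764)/10 = 0.2272/10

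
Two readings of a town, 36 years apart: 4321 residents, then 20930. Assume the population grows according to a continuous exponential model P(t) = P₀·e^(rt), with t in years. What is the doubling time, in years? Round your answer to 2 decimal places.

doubling time ≈ 15.82 years

r = ln(20930/4321) / 36 = ln(4.84379) / 36 ≈ 0.043825 per year
doubling time = ln 2 / |r| = 0.69315 / 0.043825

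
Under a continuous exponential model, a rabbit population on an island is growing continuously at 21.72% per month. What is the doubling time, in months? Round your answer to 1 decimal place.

doubling time ≈ 3.2 months

doubling time = ln(2) / |r| = 0.69315 / 0.2172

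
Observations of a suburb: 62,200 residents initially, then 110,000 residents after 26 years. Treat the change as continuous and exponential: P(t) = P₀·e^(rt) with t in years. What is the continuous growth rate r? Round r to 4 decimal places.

r ≈ 0.0219 per year

110000 = 62200 · e^(r·26)
e^(26r) = 110000/62200 = 1.76849
r = ln(1.76849) / 26 = 0.57013 / 26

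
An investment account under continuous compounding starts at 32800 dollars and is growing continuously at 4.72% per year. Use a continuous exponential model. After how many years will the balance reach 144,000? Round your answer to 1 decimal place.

144000 = 32800 · e^(0.0472·t)
t = ln(144000/32800) / 0.0472 = ln(4.39024) / 0.0472 = 1.47938 / 0.0472

t ≈ 31.3 years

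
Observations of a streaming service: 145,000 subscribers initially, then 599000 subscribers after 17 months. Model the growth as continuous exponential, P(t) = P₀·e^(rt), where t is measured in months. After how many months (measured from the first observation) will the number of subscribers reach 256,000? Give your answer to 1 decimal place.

t ≈ 6.8 months

r = ln(599000/145000) / 17 ≈ 0.083443 per month
t = ln(256000/145000) / r = 0.56844 / 0.083443 ≈ 6.812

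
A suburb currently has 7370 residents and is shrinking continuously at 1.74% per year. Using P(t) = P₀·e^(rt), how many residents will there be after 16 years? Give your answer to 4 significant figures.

P(16) = 7370 · e^(-0.0174·16) = 7370 · e^(-0.2784)
= 7370 · 0.75699 ≈ 5579.05

≈ 5,579 residents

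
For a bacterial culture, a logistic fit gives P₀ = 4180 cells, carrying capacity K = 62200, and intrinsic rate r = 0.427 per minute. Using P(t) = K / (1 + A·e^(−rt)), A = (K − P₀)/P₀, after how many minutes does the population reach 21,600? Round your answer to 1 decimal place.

t ≈ 4.7 minutes

A = (62200 − 4180)/4180 = 13.88038
21600 = 62200/(1 + 13.88038·e^(−0.427t)) → 1 + 13.88038·e^(−0.427t) = 2.87963
e^(−0.427t) = 0.135416 → t = ln(7.38464)/0.427 = 1.9994/0.427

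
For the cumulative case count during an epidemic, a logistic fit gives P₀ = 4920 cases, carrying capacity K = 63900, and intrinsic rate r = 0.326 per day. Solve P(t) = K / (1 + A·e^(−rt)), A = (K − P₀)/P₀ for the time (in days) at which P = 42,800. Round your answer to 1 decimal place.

A = (63900 − 4920)/4920 = 11.9878
42800 = 63900/(1 + 11.9878·e^(−0.326t)) → 1 + 11.9878·e^(−0.326t) = 1.49299
e^(−0.326t) = 0.041124 → t = ln(24.3165)/0.326 = 3.19115/0.326

t ≈ 9.8 days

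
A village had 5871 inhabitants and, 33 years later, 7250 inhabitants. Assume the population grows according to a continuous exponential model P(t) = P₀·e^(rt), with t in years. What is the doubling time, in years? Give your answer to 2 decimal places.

doubling time ≈ 108.42 years

r = ln(7250/5871) / 33 = ln(1.23488) / 33 ≈ 0.006393 per year
doubling time = ln 2 / |r| = 0.69315 / 0.006393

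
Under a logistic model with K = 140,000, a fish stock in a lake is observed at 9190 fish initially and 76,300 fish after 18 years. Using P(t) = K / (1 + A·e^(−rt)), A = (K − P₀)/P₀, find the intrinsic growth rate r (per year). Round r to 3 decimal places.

r ≈ 0.158 per year

A = (140000 − 9190)/9190 = 14.23395
76300 = 140000/(1 + 14.23395·e^(−r·18)) → e^(−18r) = (1.83486 − 1)/14.23395 = 0.058653
r = −ln(0.058653)/18 = 2.83612/18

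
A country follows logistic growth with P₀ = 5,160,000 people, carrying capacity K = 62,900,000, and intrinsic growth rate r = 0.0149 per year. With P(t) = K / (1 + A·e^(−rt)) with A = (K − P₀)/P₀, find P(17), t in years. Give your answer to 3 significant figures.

A = (62900000 − 5160000)/5160000 = 11.18992
P(17) = 62900000 / (1 + 11.18992·e^(−0.0149·17)) = 62900000 / (1 + 11.18992·0.776235)
= 62900000 / 9.68601 ≈ 6493902.56

≈ 6,490,000 people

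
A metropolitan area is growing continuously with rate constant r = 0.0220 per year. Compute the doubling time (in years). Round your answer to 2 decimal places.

doubling time = ln(2) / |r| = 0.69315 / 0.022

doubling time ≈ 31.51 years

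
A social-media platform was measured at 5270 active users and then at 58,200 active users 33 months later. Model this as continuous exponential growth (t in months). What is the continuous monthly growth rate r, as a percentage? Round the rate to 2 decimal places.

58200 = 5270 · e^(r·33)
e^(33r) = 58200/5270 = 11.04364
r = ln(11.04364) / 33 = 2.40185 / 33

r ≈ 7.28% per month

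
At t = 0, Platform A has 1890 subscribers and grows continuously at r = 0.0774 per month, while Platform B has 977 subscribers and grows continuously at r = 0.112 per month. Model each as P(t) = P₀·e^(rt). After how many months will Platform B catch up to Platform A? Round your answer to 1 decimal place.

1890·e^(0.0774t) = 977·e^(0.112t)
1890/977 = e^((0.112 − 0.0774)t) → ln(1.93449) = 0.0346·t
t = 0.65985 / 0.0346

t ≈ 19.1 months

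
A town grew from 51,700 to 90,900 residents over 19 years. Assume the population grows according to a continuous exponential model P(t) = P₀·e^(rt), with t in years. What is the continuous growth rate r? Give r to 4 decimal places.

90900 = 51700 · e^(r·19)
e^(19r) = 90900/51700 = 1.75822
r = ln(1.75822) / 19 = 0.5643 / 19

r ≈ 0.0297 per year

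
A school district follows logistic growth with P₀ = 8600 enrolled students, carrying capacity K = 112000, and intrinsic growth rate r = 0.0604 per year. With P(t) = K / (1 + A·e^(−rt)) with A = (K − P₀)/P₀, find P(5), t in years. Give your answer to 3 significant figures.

A = (112000 − 8600)/8600 = 12.02326
P(5) = 112000 / (1 + 12.02326·e^(−0.0604·5)) = 112000 / (1 + 12.02326·0.739338)
= 112000 / 9.88925 ≈ 11325.43

≈ 11,300 enrolled students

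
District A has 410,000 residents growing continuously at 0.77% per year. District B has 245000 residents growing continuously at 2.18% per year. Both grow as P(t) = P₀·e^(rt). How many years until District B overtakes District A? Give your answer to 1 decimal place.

410000·e^(0.0077t) = 245000·e^(0.0218t)
410000/245000 = e^((0.0218 − 0.0077)t) → ln(1.67347) = 0.0141·t
t = 0.5149 / 0.0141

t ≈ 36.5 years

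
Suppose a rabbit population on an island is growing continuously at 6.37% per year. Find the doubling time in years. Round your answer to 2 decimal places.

doubling time = ln(2) / |r| = 0.69315 / 0.0637

doubling time ≈ 10.88 years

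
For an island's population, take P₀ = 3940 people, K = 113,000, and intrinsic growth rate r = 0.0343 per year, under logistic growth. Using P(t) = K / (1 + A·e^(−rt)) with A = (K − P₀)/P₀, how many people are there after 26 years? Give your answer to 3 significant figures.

A = (113000 − 3940)/3940 = 27.6802
P(26) = 113000 / (1 + 27.6802·e^(−0.0343·26)) = 113000 / (1 + 27.6802·0.409917)
= 113000 / 12.34659 ≈ 9152.32

≈ 9,150 people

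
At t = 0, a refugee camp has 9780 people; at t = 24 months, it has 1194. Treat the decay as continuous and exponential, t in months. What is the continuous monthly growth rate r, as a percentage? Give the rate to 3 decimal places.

r ≈ -8.763% per month

1194 = 9780 · e^(r·24)
e^(24r) = 1194/9780 = 0.12209
r = ln(0.12209) / 24 = -2.10303 / 24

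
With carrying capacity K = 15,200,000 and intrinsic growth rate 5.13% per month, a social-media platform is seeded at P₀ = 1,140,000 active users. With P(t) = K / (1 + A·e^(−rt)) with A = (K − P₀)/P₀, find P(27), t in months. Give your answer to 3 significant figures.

≈ 3,720,000 active users

A = (15200000 − 1140000)/1140000 = 12.33333
P(27) = 15200000 / (1 + 12.33333·e^(−0.0513·27)) = 15200000 / (1 + 12.33333·0.250299)
= 15200000 / 4.08702 ≈ 3719092.86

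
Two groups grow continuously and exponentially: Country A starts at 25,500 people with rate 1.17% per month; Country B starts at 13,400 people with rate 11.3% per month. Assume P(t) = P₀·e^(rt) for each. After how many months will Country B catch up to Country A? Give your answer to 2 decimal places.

t ≈ 6.35 months

25500·e^(0.0117t) = 13400·e^(0.113t)
25500/13400 = e^((0.113 − 0.0117)t) → ln(1.90299) = 0.1013·t
t = 0.64342 / 0.1013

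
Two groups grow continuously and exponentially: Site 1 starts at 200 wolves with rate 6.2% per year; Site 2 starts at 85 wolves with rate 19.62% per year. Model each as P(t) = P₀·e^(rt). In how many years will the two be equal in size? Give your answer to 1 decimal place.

t ≈ 6.4 years

200·e^(0.062t) = 85·e^(0.1962t)
200/85 = e^((0.1962 − 0.062)t) → ln(2.35294) = 0.1342·t
t = 0.85567 / 0.1342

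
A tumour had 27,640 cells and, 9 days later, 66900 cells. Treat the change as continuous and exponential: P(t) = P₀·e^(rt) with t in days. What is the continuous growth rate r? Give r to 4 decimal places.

r ≈ 0.0982 per day

66900 = 27640 · e^(r·9)
e^(9r) = 66900/27640 = 2.42041
r = ln(2.42041) / 9 = 0.88393 / 9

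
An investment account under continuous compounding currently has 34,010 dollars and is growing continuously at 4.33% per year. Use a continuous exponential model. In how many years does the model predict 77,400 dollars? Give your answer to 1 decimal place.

t ≈ 19.0 years

77400 = 34010 · e^(0.0433·t)
t = ln(77400/34010) / 0.0433 = ln(2.2758) / 0.0433 = 0.82233 / 0.0433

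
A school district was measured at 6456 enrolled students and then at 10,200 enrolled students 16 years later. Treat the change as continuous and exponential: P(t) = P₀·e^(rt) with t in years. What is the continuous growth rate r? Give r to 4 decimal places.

10200 = 6456 · e^(r·16)
e^(16r) = 10200/6456 = 1.57993
r = ln(1.57993) / 16 = 0.45738 / 16

r ≈ 0.0286 per year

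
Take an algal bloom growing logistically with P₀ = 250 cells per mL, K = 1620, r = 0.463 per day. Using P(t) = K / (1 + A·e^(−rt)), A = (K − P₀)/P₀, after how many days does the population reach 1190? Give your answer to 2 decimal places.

t ≈ 5.87 days

A = (1620 − 250)/250 = 5.48
1190 = 1620/(1 + 5.48·e^(−0.463t)) → 1 + 5.48·e^(−0.463t) = 1.36134
e^(−0.463t) = 0.065939 → t = ln(15.16558)/0.463 = 2.71903/0.463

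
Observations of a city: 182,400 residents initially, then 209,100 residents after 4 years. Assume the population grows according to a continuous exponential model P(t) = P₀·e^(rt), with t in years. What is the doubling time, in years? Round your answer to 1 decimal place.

r = ln(209100/182400) / 4 = ln(1.14638) / 4 ≈ 0.034153 per year
doubling time = ln 2 / |r| = 0.69315 / 0.034153

doubling time ≈ 20.3 years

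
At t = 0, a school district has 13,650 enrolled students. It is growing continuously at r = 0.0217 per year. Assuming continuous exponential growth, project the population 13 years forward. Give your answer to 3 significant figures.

P(13) = 13650 · e^(0.0217·13) = 13650 · e^(0.2821)
= 13650 · 1.32591 ≈ 18098.69

≈ 18,100 enrolled students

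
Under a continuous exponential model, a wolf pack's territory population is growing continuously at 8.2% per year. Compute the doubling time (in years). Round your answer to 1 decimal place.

doubling time = ln(2) / |r| = 0.69315 / 0.082

doubling time ≈ 8.5 years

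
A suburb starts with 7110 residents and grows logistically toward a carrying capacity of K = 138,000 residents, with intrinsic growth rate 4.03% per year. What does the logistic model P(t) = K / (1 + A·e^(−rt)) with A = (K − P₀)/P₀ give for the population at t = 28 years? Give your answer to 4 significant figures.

≈ 19,840 residents

A = (138000 − 7110)/7110 = 18.40928
P(28) = 138000 / (1 + 18.40928·e^(−0.0403·28)) = 138000 / (1 + 18.40928·0.323551)
= 138000 / 6.95633 ≈ 19838.04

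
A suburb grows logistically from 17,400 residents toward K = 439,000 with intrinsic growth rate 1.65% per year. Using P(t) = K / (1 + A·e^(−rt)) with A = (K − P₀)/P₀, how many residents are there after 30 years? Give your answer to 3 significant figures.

A = (439000 − 17400)/17400 = 24.22989
P(30) = 439000 / (1 + 24.22989·e^(−0.0165·30)) = 439000 / (1 + 24.22989·0.609571)
= 439000 / 15.76983 ≈ 27837.96

≈ 27,800 residents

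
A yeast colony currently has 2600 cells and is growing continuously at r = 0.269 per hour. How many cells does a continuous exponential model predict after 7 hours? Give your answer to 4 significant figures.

P(7) = 2600 · e^(0.269·7) = 2600 · e^(1.883)
= 2600 · 6.57319 ≈ 17090.31

≈ 17,090 cells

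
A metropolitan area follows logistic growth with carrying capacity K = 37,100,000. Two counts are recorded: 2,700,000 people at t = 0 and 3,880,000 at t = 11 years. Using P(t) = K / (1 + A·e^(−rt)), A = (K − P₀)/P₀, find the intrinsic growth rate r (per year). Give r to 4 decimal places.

r ≈ 0.0361 per year

A = (37100000 − 2700000)/2700000 = 12.74074
3880000 = 37100000/(1 + 12.74074·e^(−r·11)) → e^(−11r) = (9.56186 − 1)/12.74074 = 0.672006
r = −ln(0.672006)/11 = 0.39749/11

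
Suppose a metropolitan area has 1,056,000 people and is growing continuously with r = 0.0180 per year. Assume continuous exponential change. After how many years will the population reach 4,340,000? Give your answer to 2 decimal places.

t ≈ 78.52 years

4340000 = 1056000 · e^(0.018·t)
t = ln(4340000/1056000) / 0.018 = ln(4.10985) / 0.018 = 1.41339 / 0.018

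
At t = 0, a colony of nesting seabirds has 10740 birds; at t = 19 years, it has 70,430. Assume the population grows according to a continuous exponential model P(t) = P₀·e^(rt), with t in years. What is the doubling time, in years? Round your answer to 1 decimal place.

doubling time ≈ 7.0 years

r = ln(70430/10740) / 19 = ln(6.55773) / 19 ≈ 0.098981 per year
doubling time = ln 2 / |r| = 0.69315 / 0.098981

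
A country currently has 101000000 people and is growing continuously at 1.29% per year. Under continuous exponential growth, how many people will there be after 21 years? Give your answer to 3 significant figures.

≈ 132,000,000 people

P(21) = 101000000 · e^(0.0129·21) = 101000000 · e^(0.2709)
= 101000000 · 1.31114 ≈ 132425538.89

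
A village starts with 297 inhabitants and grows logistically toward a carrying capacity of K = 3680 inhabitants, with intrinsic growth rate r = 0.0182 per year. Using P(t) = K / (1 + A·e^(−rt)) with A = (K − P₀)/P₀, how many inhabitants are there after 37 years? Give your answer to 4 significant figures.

A = (3680 − 297)/297 = 11.39057
P(37) = 3680 / (1 + 11.39057·e^(−0.0182·37)) = 3680 / (1 + 11.39057·0.509972)
= 3680 / 6.80887 ≈ 540.47

≈ 540.5 inhabitants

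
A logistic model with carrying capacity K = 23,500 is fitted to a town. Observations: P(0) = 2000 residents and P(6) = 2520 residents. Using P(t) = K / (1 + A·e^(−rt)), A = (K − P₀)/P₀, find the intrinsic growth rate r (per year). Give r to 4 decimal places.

r ≈ 0.0426 per year

A = (23500 − 2000)/2000 = 10.75
2520 = 23500/(1 + 10.75·e^(−r·6)) → e^(−6r) = (9.3254 − 1)/10.75 = 0.774456
r = −ln(0.774456)/6 = 0.2556/6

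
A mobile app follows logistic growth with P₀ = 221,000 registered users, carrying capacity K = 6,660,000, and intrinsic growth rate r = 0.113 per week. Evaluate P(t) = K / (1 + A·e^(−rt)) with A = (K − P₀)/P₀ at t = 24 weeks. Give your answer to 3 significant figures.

A = (6660000 − 221000)/221000 = 29.13575
P(24) = 6660000 / (1 + 29.13575·e^(−0.113·24)) = 6660000 / (1 + 29.13575·0.066404)
= 6660000 / 2.93473 ≈ 2269376.94

≈ 2,270,000 registered users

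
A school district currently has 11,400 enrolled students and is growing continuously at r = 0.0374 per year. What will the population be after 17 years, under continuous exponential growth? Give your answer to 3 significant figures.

≈ 21,500 enrolled students

P(17) = 11400 · e^(0.0374·17) = 11400 · e^(0.6358)
= 11400 · 1.88853 ≈ 21529.27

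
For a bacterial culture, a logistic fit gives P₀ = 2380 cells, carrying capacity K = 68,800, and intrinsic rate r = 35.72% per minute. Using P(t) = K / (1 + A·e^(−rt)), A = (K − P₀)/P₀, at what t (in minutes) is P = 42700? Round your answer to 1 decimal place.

t ≈ 10.7 minutes

A = (68800 − 2380)/2380 = 27.90756
42700 = 68800/(1 + 27.90756·e^(−0.3572t)) → 1 + 27.90756·e^(−0.3572t) = 1.61124
e^(−0.3572t) = 0.021902 → t = ln(45.6572)/0.3572 = 3.82116/0.3572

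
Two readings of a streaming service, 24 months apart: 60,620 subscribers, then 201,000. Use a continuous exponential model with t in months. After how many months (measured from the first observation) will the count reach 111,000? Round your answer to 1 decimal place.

t ≈ 12.1 months

r = ln(201000/60620) / 24 ≈ 0.049945 per month
t = ln(111000/60620) / r = 0.60491 / 0.049945 ≈ 12.111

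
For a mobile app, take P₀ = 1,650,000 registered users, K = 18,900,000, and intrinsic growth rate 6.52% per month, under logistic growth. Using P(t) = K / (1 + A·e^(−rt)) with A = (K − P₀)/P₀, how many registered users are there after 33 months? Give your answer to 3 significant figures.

≈ 8,530,000 registered users

A = (18900000 − 1650000)/1650000 = 10.45455
P(33) = 18900000 / (1 + 10.45455·e^(−0.0652·33)) = 18900000 / (1 + 10.45455·0.116298)
= 18900000 / 2.21584 ≈ 8529488.95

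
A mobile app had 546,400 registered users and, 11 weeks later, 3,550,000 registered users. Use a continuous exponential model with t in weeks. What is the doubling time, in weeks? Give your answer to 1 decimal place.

doubling time ≈ 4.1 weeks

r = ln(3550000/546400) / 11 = ln(6.49707) / 11 ≈ 0.170123 per week
doubling time = ln 2 / |r| = 0.69315 / 0.170123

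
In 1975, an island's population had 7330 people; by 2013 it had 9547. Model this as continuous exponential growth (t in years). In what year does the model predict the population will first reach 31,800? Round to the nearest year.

year 2186

r = ln(9547/7330) / 38 = 0.26425/38 ≈ 0.006954 per year
t = ln(31800/7330) / r = 1.46749/0.006954 ≈ 211.03 years after 1975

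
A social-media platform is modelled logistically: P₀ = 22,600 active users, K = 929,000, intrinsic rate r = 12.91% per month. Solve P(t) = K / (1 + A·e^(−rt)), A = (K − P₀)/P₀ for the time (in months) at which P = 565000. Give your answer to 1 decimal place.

A = (929000 − 22600)/22600 = 40.10619
565000 = 929000/(1 + 40.10619·e^(−0.1291t)) → 1 + 40.10619·e^(−0.1291t) = 1.64425
e^(−0.1291t) = 0.016064 → t = ln(62.25275)/0.1291 = 4.1312/0.1291

t ≈ 32.0 months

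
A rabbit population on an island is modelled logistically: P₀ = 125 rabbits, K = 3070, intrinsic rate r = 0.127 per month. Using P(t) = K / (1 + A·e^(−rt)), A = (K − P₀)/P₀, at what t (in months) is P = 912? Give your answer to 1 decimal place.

t ≈ 18.1 months

A = (3070 − 125)/125 = 23.56
912 = 3070/(1 + 23.56·e^(−0.127t)) → 1 + 23.56·e^(−0.127t) = 3.36623
e^(−0.127t) = 0.100434 → t = ln(9.95677)/0.127 = 2.29825/0.127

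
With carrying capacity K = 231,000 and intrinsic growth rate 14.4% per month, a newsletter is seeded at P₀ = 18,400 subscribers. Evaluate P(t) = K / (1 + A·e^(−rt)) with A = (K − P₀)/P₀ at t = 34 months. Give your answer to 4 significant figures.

A = (231000 − 18400)/18400 = 11.55435
P(34) = 231000 / (1 + 11.55435·e^(−0.144·34)) = 231000 / (1 + 11.55435·0.007476)
= 231000 / 1.08639 ≈ 212631.75

≈ 212,600 subscribers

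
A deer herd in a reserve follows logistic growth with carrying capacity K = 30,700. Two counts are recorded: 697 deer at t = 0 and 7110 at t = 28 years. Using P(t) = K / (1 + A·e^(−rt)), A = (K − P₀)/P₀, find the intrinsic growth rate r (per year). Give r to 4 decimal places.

A = (30700 − 697)/697 = 43.04591
7110 = 30700/(1 + 43.04591·e^(−r·28)) → e^(−28r) = (4.31786 − 1)/43.04591 = 0.077077
r = −ln(0.077077)/28 = 2.56295/28

r ≈ 0.0915 per year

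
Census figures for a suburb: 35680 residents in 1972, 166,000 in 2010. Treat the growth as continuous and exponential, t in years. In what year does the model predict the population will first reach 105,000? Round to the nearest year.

r = ln(166000/35680) / 38 = 1.5374/38 ≈ 0.040458 per year
t = ln(105000/35680) / r = 1.07937/0.040458 ≈ 26.68 years after 1972

year 1999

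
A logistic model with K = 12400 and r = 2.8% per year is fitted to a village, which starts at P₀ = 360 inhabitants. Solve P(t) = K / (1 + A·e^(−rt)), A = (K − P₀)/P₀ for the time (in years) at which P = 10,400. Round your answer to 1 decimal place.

A = (12400 − 360)/360 = 33.44444
10400 = 12400/(1 + 33.44444·e^(−0.028t)) → 1 + 33.44444·e^(−0.028t) = 1.19231
e^(−0.028t) = 0.00575 → t = ln(173.91111)/0.028 = 5.15854/0.028

t ≈ 184.2 years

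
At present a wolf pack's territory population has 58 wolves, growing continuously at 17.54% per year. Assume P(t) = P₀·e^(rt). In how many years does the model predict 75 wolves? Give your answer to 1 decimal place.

t ≈ 1.5 years

75 = 58 · e^(0.1754·t)
t = ln(75/58) / 0.1754 = ln(1.2931) / 0.1754 = 0.25705 / 0.1754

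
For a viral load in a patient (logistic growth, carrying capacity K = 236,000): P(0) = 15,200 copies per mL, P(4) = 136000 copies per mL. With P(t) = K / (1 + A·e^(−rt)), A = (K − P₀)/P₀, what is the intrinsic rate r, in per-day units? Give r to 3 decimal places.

A = (236000 − 15200)/15200 = 14.52632
136000 = 236000/(1 + 14.52632·e^(−r·4)) → e^(−4r) = (1.73529 − 1)/14.52632 = 0.050618
r = −ln(0.050618)/4 = 2.98345/4

r ≈ 0.746 per day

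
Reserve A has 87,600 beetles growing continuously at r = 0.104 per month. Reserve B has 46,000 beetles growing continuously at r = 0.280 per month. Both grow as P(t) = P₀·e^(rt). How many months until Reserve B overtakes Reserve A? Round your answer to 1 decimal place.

t ≈ 3.7 months

87600·e^(0.104t) = 46000·e^(0.28t)
87600/46000 = e^((0.28 − 0.104)t) → ln(1.90435) = 0.176·t
t = 0.64414 / 0.176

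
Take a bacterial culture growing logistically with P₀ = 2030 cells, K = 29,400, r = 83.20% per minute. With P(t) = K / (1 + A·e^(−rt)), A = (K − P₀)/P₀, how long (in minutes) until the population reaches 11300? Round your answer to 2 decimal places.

A = (29400 − 2030)/2030 = 13.48276
11300 = 29400/(1 + 13.48276·e^(−0.832t)) → 1 + 13.48276·e^(−0.832t) = 2.60177
e^(−0.832t) = 0.118801 → t = ln(8.41741)/0.832 = 2.1303/0.832

t ≈ 2.56 minutes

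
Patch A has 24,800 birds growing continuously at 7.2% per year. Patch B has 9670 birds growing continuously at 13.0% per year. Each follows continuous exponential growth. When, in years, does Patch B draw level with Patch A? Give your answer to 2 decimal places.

24800·e^(0.072t) = 9670·e^(0.13t)
24800/9670 = e^((0.13 − 0.072)t) → ln(2.56463) = 0.058·t
t = 0.94182 / 0.058

t ≈ 16.24 years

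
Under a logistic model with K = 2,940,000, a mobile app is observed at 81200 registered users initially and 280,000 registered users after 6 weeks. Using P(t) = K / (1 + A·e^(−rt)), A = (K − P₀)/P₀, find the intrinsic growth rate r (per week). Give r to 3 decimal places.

r ≈ 0.218 per week

A = (2940000 − 81200)/81200 = 35.2069
280000 = 2940000/(1 + 35.2069·e^(−r·6)) → e^(−6r) = (10.5 − 1)/35.2069 = 0.269833
r = −ln(0.269833)/6 = 1.30995/6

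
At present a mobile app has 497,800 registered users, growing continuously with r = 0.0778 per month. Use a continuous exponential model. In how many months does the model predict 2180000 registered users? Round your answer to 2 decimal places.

2180000 = 497800 · e^(0.0778·t)
t = ln(2180000/497800) / 0.0778 = ln(4.37927) / 0.0778 = 1.47688 / 0.0778

t ≈ 18.98 months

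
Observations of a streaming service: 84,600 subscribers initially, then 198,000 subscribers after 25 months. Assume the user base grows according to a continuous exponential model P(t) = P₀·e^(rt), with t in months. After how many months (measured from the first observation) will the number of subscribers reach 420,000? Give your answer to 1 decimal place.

t ≈ 47.1 months

r = ln(198000/84600) / 25 ≈ 0.034013 per month
t = ln(420000/84600) / r = 1.60232 / 0.034013 ≈ 47.109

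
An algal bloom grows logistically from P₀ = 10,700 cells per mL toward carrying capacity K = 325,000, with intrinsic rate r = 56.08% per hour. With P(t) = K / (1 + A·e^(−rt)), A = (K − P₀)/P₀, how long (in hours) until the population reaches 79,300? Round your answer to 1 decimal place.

A = (325000 − 10700)/10700 = 29.37383
79300 = 325000/(1 + 29.37383·e^(−0.5608t)) → 1 + 29.37383·e^(−0.5608t) = 4.09836
e^(−0.5608t) = 0.10548 → t = ln(9.48044)/0.5608 = 2.24923/0.5608

t ≈ 4.0 hours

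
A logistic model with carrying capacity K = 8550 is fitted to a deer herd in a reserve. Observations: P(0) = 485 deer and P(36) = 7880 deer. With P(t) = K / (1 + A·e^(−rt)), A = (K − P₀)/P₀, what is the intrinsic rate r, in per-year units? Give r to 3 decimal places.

r ≈ 0.147 per year

A = (8550 − 485)/485 = 16.62887
7880 = 8550/(1 + 16.62887·e^(−r·36)) → e^(−36r) = (1.08503 − 1)/16.62887 = 0.005113
r = −ln(0.005113)/36 = 5.27595/36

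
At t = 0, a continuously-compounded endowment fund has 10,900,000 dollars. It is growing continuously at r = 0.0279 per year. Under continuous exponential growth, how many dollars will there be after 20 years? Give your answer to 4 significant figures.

≈ 19,040,000 dollars

P(20) = 10900000 · e^(0.0279·20) = 10900000 · e^(0.558)
= 10900000 · 1.74717 ≈ 19044203.73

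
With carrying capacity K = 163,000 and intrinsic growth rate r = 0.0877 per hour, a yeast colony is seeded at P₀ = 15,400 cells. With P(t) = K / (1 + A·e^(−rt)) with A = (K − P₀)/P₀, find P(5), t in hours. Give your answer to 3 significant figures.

A = (163000 − 15400)/15400 = 9.58442
P(5) = 163000 / (1 + 9.58442·e^(−0.0877·5)) = 163000 / (1 + 9.58442·0.645003)
= 163000 / 7.18198 ≈ 22695.7

≈ 22,700 cells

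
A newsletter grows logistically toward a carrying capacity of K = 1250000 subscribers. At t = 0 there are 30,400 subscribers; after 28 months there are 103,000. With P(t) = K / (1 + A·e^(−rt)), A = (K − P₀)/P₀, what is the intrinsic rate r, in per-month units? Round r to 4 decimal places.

A = (1250000 − 30400)/30400 = 40.11842
103000 = 1250000/(1 + 40.11842·e^(−r·28)) → e^(−28r) = (12.13592 − 1)/40.11842 = 0.277576
r = −ln(0.277576)/28 = 1.28166/28

r ≈ 0.0458 per month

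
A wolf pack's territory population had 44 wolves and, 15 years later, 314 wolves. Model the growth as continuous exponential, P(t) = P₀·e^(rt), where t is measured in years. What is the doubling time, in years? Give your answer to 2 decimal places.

r = ln(314/44) / 15 = ln(7.13636) / 15 ≈ 0.131014 per year
doubling time = ln 2 / |r| = 0.69315 / 0.131014

doubling time ≈ 5.29 years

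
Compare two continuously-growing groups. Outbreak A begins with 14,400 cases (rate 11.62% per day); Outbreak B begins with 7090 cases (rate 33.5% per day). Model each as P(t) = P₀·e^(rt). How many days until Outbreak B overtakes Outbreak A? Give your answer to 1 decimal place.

14400·e^(0.1162t) = 7090·e^(0.335t)
14400/7090 = e^((0.335 − 0.1162)t) → ln(2.03103) = 0.2188·t
t = 0.70854 / 0.2188

t ≈ 3.2 days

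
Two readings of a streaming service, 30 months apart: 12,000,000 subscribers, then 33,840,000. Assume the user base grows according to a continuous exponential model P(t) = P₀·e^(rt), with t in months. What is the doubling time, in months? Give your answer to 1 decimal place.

r = ln(33840000/12000000) / 30 = ln(2.82) / 30 ≈ 0.034558 per month
doubling time = ln 2 / |r| = 0.69315 / 0.034558

doubling time ≈ 20.1 months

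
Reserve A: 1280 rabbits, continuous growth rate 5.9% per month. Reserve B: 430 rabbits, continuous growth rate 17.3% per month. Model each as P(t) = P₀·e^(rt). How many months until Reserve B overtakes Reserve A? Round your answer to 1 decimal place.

t ≈ 9.6 months

1280·e^(0.059t) = 430·e^(0.173t)
1280/430 = e^((0.173 − 0.059)t) → ln(2.97674) = 0.114·t
t = 1.09083 / 0.114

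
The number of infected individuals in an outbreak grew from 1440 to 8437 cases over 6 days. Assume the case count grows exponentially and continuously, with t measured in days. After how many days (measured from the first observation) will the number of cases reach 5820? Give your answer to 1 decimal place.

t ≈ 4.7 days

r = ln(8437/1440) / 6 ≈ 0.294664 per day
t = ln(5820/1440) / r = 1.39666 / 0.294664 ≈ 4.74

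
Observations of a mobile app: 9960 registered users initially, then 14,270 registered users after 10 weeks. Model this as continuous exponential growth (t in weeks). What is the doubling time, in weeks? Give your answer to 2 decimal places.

r = ln(14270/9960) / 10 = ln(1.43273) / 10 ≈ 0.035958 per week
doubling time = ln 2 / |r| = 0.69315 / 0.035958

doubling time ≈ 19.28 weeks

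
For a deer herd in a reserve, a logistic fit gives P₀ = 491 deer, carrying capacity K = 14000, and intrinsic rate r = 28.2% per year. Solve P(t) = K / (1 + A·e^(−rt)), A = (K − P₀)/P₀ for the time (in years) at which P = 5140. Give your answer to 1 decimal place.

A = (14000 − 491)/491 = 27.51324
5140 = 14000/(1 + 27.51324·e^(−0.282t)) → 1 + 27.51324·e^(−0.282t) = 2.72374
e^(−0.282t) = 0.062651 → t = ln(15.9614)/0.282 = 2.77017/0.282

t ≈ 9.8 years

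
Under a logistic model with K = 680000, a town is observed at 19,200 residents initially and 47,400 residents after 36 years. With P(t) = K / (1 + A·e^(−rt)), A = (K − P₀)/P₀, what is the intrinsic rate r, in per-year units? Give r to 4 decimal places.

r ≈ 0.0263 per year

A = (680000 − 19200)/19200 = 34.41667
47400 = 680000/(1 + 34.41667·e^(−r·36)) → e^(−36r) = (14.34599 − 1)/34.41667 = 0.387777
r = −ln(0.387777)/36 = 0.94732/36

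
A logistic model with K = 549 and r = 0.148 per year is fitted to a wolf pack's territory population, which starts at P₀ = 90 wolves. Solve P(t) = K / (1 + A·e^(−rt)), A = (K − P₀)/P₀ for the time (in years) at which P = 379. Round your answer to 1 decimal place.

t ≈ 16.4 years

A = (549 − 90)/90 = 5.1
379 = 549/(1 + 5.1·e^(−0.148t)) → 1 + 5.1·e^(−0.148t) = 1.44855
e^(−0.148t) = 0.087951 → t = ln(11.37)/0.148 = 2.43098/0.148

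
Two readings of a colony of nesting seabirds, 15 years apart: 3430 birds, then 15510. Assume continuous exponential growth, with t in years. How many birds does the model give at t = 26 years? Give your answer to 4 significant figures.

r = ln(15510/3430) / 15 ≈ 0.100595 per year
P(26) = 3430 · e^(0.100595·26) = 3430 · 13.67363 ≈ 46900.57

≈ 46,900 birds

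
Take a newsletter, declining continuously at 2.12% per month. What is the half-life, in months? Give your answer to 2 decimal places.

half-life ≈ 32.70 months

half-life = ln(2) / |r| = 0.69315 / 0.0212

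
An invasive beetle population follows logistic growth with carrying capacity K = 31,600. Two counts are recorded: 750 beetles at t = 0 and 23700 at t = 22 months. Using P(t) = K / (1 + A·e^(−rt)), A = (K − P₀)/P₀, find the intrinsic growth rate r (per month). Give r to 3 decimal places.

r ≈ 0.219 per month

A = (31600 − 750)/750 = 41.13333
23700 = 31600/(1 + 41.13333·e^(−r·22)) → e^(−22r) = (1.33333 − 1)/41.13333 = 0.008104
r = −ln(0.008104)/22 = 4.81543/22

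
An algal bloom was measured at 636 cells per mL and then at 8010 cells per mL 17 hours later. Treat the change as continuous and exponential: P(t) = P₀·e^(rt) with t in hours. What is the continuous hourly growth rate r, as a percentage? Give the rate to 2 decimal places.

8010 = 636 · e^(r·17)
e^(17r) = 8010/636 = 12.59434
r = ln(12.59434) / 17 = 2.53325 / 17

r ≈ 14.90% per hour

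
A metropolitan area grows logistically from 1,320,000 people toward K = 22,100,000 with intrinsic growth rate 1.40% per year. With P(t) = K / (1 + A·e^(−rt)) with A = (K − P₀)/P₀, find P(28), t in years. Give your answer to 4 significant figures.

≈ 1,899,000 people

A = (22100000 − 1320000)/1320000 = 15.74242
P(28) = 22100000 / (1 + 15.74242·e^(−0.014·28)) = 22100000 / (1 + 15.74242·0.675704)
= 22100000 / 11.63722 ≈ 1899078.86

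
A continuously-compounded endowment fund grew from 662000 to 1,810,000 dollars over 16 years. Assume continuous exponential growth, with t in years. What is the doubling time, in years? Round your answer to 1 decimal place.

doubling time ≈ 11.0 years

r = ln(1810000/662000) / 16 = ln(2.73414) / 16 ≈ 0.062864 per year
doubling time = ln 2 / |r| = 0.69315 / 0.062864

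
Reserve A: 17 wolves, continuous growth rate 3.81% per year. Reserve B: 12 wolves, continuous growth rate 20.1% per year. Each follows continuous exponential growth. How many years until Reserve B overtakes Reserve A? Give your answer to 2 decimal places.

17·e^(0.0381t) = 12·e^(0.201t)
17/12 = e^((0.201 − 0.0381)t) → ln(1.41667) = 0.1629·t
t = 0.34831 / 0.1629

t ≈ 2.14 years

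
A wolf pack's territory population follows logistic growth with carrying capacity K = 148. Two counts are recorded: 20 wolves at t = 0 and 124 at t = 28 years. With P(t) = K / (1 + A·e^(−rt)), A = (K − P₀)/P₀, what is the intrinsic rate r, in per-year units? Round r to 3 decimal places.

A = (148 − 20)/20 = 6.4
124 = 148/(1 + 6.4·e^(−r·28)) → e^(−28r) = (1.19355 − 1)/6.4 = 0.030242
r = −ln(0.030242)/28 = 3.49853/28

r ≈ 0.125 per year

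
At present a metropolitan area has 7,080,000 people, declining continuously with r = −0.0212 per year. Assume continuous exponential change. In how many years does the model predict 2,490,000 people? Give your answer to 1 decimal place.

t ≈ 49.3 years

2490000 = 7080000 · e^(-0.0212·t)
t = ln(2490000/7080000) / -0.0212 = ln(0.35169) / -0.0212 = -1.04499 / -0.0212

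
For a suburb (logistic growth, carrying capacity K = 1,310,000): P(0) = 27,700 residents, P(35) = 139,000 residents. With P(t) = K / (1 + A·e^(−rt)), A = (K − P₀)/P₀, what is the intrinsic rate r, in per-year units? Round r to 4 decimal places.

r ≈ 0.0487 per year

A = (1310000 − 27700)/27700 = 46.29242
139000 = 1310000/(1 + 46.29242·e^(−r·35)) → e^(−35r) = (9.42446 − 1)/46.29242 = 0.181984
r = −ln(0.181984)/35 = 1.70384/35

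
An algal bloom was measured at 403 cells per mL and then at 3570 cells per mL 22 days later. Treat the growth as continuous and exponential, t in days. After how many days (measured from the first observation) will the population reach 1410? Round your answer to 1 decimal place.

t ≈ 12.6 days

r = ln(3570/403) / 22 ≈ 0.099154 per day
t = ln(1410/403) / r = 1.25241 / 0.099154 ≈ 12.631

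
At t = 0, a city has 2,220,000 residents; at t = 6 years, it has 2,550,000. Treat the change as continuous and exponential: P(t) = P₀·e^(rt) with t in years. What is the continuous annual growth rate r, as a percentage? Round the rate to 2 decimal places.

r ≈ 2.31% per year

2550000 = 2220000 · e^(r·6)
e^(6r) = 2550000/2220000 = 1.14865
r = ln(1.14865) / 6 = 0.13859 / 6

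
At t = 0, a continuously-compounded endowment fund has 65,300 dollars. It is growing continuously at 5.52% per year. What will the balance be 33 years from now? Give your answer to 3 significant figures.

P(33) = 65300 · e^(0.0552·33) = 65300 · e^(1.8216)
= 65300 · 6.18174 ≈ 403667.71

≈ 404,000 dollars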